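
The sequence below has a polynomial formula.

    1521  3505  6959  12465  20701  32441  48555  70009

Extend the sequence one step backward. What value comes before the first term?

521

1984, 3454, 5506, 8236, 11740, 16114, 21454
1470, 2052, 2730, 3504, 4374, 5340
582, 678, 774, 870, 966
96, 96, 96, 96
The fourth differences are constant at 96.
Work back: 582 − 96 = 486;  1470 − 486 = 984;  1984 − 984 = 1000;  1521 − 1000 = 521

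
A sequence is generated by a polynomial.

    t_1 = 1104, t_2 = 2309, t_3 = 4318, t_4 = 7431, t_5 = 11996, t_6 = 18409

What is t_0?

451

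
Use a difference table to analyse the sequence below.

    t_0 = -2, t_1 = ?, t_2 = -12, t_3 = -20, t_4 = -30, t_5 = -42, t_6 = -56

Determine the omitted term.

-6

Using the last 5 terms:
Δ: -8  -10  -12  -14
Δ²: -2  -2  -2
Constant second difference = -2.
Extend backward: -8 + 2 = -6;  -12 + 6 = -6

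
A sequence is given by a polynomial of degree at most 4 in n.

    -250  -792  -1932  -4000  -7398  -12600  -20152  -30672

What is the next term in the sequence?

D1: -542, -1140, -2068, -3398, -5202, -7552, -10520
D2: -598, -928, -1330, -1804, -2350, -2968
D3: -330, -402, -474, -546, -618
D4: -72, -72, -72, -72
Constant fourth difference = -72, so extend:
-618 − 72 = -690;  -2968 − 690 = -3658;  -10520 − 3658 = -14178;  -30672 − 14178 = -44850

-44850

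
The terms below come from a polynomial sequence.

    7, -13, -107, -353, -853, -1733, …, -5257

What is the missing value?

Using the first 6 terms:
Δ: -20  -94  -246  -500  -880
Δ²: -74  -152  -254  -380
Δ³: -78  -102  -126
Δ⁴: -24  -24
Constant fourth difference = -24.
Extend forward: -126 − 24 = -150;  -380 − 150 = -530;  -880 − 530 = -1410;  -1733 − 1410 = -3143

-3143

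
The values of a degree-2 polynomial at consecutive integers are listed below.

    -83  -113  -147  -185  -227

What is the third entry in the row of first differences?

-38

First differences: -30, -34, -38, -42
Second differences: -4, -4, -4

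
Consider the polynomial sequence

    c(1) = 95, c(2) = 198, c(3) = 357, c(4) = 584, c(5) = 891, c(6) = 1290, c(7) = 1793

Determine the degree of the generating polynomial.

3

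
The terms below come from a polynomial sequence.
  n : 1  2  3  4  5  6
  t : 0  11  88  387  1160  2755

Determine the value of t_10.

Δ: 11 , 77 , 299 , 773 , 1595
Δ²: 66 , 222 , 474 , 822
Δ³: 156 , 252 , 348
Δ⁴: 96 , 96
Constant fourth difference = 96, so extend:
348 + 96 = 444;  822 + 444 = 1266;  1595 + 1266 = 2861;  2755 + 2861 = 5616
444 + 96 = 540;  1266 + 540 = 1806;  2861 + 1806 = 4667;  5616 + 4667 = 10283
540 + 96 = 636;  1806 + 636 = 2442;  4667 + 2442 = 7109;  10283 + 7109 = 17392
636 + 96 = 732;  2442 + 732 = 3174;  7109 + 3174 = 10283;  17392 + 10283 = 27675

27675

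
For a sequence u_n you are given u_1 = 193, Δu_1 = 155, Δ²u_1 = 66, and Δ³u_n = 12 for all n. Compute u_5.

Build the table forward from the leading diagonal:
Third differences: 12, 12, 12, 12, 12
Second differences: 66, 78, 90, 102, 114
First differences: 155, 221, 299, 389, 491
u: 193, 348, 569, 868, 1257

1257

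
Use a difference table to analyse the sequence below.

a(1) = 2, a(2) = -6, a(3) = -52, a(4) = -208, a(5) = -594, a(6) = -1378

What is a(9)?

-8518

First differences: -8, -46, -156, -386, -784
Second differences: -38, -110, -230, -398
Third differences: -72, -120, -168
Fourth differences: -48, -48
The fourth differences are constant (-48).
-168 − 48 = -216;  -398 − 216 = -614;  -784 − 614 = -1398;  -1378 − 1398 = -2776
-216 − 48 = -264;  -614 − 264 = -878;  -1398 − 878 = -2276;  -2776 − 2276 = -5052
-264 − 48 = -312;  -878 − 312 = -1190;  -2276 − 1190 = -3466;  -5052 − 3466 = -8518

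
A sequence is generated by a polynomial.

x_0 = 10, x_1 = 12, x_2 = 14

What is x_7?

2, 2
Constant first difference = 2, so extend:
14 + 2 = 16
16 + 2 = 18
18 + 2 = 20
20 + 2 = 22
22 + 2 = 24

24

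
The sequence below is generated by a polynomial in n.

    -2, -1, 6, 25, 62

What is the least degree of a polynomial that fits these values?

3

First differences: 1, 7, 19, 37
Second differences: 6, 12, 18
Third differences: 6, 6
The third differences are constant, so the polynomial has degree 3.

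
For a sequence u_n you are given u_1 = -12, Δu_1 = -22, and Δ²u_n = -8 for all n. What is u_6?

-202

Build the table forward from the leading diagonal:
Second differences: -8  -8  -8  -8  -8  -8
First differences: -22  -30  -38  -46  -54  -62
u: -12  -34  -64  -102  -148  -202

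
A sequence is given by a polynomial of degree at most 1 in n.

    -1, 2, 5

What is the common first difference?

3

D1: 3, 3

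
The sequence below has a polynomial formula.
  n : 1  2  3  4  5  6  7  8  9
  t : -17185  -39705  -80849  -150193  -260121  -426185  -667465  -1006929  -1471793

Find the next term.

D1: -22520, -41144, -69344, -109928, -166064, -241280, -339464, -464864
D2: -18624, -28200, -40584, -56136, -75216, -98184, -125400
D3: -9576, -12384, -15552, -19080, -22968, -27216
D4: -2808, -3168, -3528, -3888, -4248
D5: -360, -360, -360, -360
Fifth differences constant at -360.
-4248 − 360 = -4608;  -27216 − 4608 = -31824;  -125400 − 31824 = -157224;  -464864 − 157224 = -622088;  -1471793 − 622088 = -2093881

-2093881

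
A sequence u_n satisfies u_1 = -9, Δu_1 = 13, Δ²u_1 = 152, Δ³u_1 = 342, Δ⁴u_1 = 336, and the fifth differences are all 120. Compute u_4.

Build the table forward from the leading diagonal:
Δ⁵: 120  120  120  120
Δ⁴: 336  456  576  696
Δ³: 342  678  1134  1710
Δ²: 152  494  1172  2306
Δ: 13  165  659  1831
u: -9  4  169  828

828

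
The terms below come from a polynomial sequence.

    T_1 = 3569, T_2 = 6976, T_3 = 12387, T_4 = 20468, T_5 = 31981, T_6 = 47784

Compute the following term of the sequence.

68831

D1: 3407 , 5411 , 8081 , 11513 , 15803
D2: 2004 , 2670 , 3432 , 4290
D3: 666 , 762 , 858
D4: 96 , 96
The fourth differences are constant (96).
858 + 96 = 954;  4290 + 954 = 5244;  15803 + 5244 = 21047;  47784 + 21047 = 68831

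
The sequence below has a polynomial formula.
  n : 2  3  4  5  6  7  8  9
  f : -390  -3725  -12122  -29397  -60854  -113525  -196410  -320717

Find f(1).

451

First differences: -3335  -8397  -17275  -31457  -52671  -82885  -124307
Second differences: -5062  -8878  -14182  -21214  -30214  -41422
Third differences: -3816  -5304  -7032  -9000  -11208
Fourth differences: -1488  -1728  -1968  -2208
Fifth differences: -240  -240  -240
The fifth differences are constant at -240.
Work back: -1488 + 240 = -1248;  -3816 + 1248 = -2568;  -5062 + 2568 = -2494;  -3335 + 2494 = -841;  -390 + 841 = 451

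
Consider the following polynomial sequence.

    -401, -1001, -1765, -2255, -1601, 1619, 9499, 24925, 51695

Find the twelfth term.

Δ: -600, -764, -490, 654, 3220, 7880, 15426, 26770
Δ²: -164, 274, 1144, 2566, 4660, 7546, 11344
Δ³: 438, 870, 1422, 2094, 2886, 3798
Δ⁴: 432, 552, 672, 792, 912
Δ⁵: 120, 120, 120, 120
The fifth differences are constant (120).
912 + 120 = 1032;  3798 + 1032 = 4830;  11344 + 4830 = 16174;  26770 + 16174 = 42944;  51695 + 42944 = 94639
1032 + 120 = 1152;  4830 + 1152 = 5982;  16174 + 5982 = 22156;  42944 + 22156 = 65100;  94639 + 65100 = 159739
1152 + 120 = 1272;  5982 + 1272 = 7254;  22156 + 7254 = 29410;  65100 + 29410 = 94510;  159739 + 94510 = 254249

254249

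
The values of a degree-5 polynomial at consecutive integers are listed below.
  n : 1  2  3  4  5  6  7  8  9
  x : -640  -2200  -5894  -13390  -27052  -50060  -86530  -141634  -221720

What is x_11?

Δ: -1560 , -3694 , -7496 , -13662 , -23008 , -36470 , -55104 , -80086
Δ²: -2134 , -3802 , -6166 , -9346 , -13462 , -18634 , -24982
Δ³: -1668 , -2364 , -3180 , -4116 , -5172 , -6348
Δ⁴: -696 , -816 , -936 , -1056 , -1176
Δ⁵: -120 , -120 , -120 , -120
The fifth differences are constant (-120).
-1176 − 120 = -1296;  -6348 − 1296 = -7644;  -24982 − 7644 = -32626;  -80086 − 32626 = -112712;  -221720 − 112712 = -334432
-1296 − 120 = -1416;  -7644 − 1416 = -9060;  -32626 − 9060 = -41686;  -112712 − 41686 = -154398;  -334432 − 154398 = -488830

-488830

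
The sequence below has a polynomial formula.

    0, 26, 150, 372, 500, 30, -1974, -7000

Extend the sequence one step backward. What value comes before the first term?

26, 124, 222, 128, -470, -2004, -5026
98, 98, -94, -598, -1534, -3022
0, -192, -504, -936, -1488
-192, -312, -432, -552
-120, -120, -120
The fifth differences are constant at -120.
Work back: -192 + 120 = -72;  0 + 72 = 72;  98 − 72 = 26;  26 − 26 = 0;  0 + 0 = 0

0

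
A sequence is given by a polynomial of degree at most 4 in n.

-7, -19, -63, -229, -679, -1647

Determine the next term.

First differences: -12, -44, -166, -450, -968
Second differences: -32, -122, -284, -518
Third differences: -90, -162, -234
Fourth differences: -72, -72
The fourth differences are constant (-72).
-234 − 72 = -306;  -518 − 306 = -824;  -968 − 824 = -1792;  -1647 − 1792 = -3439

-3439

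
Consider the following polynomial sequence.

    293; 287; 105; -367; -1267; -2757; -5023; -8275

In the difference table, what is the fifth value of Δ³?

-210

D1: -6, -182, -472, -900, -1490, -2266, -3252
D2: -176, -290, -428, -590, -776, -986
D3: -114, -138, -162, -186, -210
D4: -24, -24, -24, -24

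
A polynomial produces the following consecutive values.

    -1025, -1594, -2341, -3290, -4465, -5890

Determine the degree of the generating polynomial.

3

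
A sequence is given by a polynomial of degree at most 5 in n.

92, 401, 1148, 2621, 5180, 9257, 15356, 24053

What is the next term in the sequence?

D1: 309, 747, 1473, 2559, 4077, 6099, 8697
D2: 438, 726, 1086, 1518, 2022, 2598
D3: 288, 360, 432, 504, 576
D4: 72, 72, 72, 72
The fourth differences are constant (72).
576 + 72 = 648;  2598 + 648 = 3246;  8697 + 3246 = 11943;  24053 + 11943 = 35996

35996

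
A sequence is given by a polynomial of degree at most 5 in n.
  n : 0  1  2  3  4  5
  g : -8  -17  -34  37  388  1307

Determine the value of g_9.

19783

-9, -17, 71, 351, 919
-8, 88, 280, 568
96, 192, 288
96, 96
Fourth differences constant at 96.
288 + 96 = 384;  568 + 384 = 952;  919 + 952 = 1871;  1307 + 1871 = 3178
384 + 96 = 480;  952 + 480 = 1432;  1871 + 1432 = 3303;  3178 + 3303 = 6481
480 + 96 = 576;  1432 + 576 = 2008;  3303 + 2008 = 5311;  6481 + 5311 = 11792
576 + 96 = 672;  2008 + 672 = 2680;  5311 + 2680 = 7991;  11792 + 7991 = 19783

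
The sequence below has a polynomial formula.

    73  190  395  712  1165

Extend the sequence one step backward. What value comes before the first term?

20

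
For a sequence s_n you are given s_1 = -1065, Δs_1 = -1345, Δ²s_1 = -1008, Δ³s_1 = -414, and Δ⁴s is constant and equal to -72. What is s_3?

-4763

Build the table forward from the leading diagonal:
D4: -72, -72, -72
D3: -414, -486, -558
D2: -1008, -1422, -1908
D1: -1345, -2353, -3775
s: -1065, -2410, -4763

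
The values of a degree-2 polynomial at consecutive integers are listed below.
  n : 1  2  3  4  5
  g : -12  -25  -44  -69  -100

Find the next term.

-137

Δ: -13, -19, -25, -31
Δ²: -6, -6, -6
The second differences are constant (-6).
-31 − 6 = -37;  -100 − 37 = -137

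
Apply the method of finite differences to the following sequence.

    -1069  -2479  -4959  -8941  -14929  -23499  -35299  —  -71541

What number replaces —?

-51049

Using the first 7 terms:
-1410  -2480  -3982  -5988  -8570  -11800
-1070  -1502  -2006  -2582  -3230
-432  -504  -576  -648
-72  -72  -72
Constant fourth difference = -72.
Extend forward: -648 − 72 = -720;  -3230 − 720 = -3950;  -11800 − 3950 = -15750;  -35299 − 15750 = -51049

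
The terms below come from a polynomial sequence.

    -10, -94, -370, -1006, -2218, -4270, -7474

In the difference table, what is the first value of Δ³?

-168

Δ: -84, -276, -636, -1212, -2052, -3204
Δ²: -192, -360, -576, -840, -1152
Δ³: -168, -216, -264, -312
Δ⁴: -48, -48, -48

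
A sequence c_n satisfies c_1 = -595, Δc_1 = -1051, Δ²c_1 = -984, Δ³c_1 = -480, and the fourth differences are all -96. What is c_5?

Build the table forward from the leading diagonal:
Δ⁴: -96  -96  -96  -96  -96
Δ³: -480  -576  -672  -768  -864
Δ²: -984  -1464  -2040  -2712  -3480
Δ: -1051  -2035  -3499  -5539  -8251
c: -595  -1646  -3681  -7180  -12719

-12719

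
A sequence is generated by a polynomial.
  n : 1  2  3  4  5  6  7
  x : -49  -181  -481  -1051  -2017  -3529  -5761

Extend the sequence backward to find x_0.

-7

D1: -132  -300  -570  -966  -1512  -2232
D2: -168  -270  -396  -546  -720
D3: -102  -126  -150  -174
D4: -24  -24  -24
The fourth differences are constant at -24.
Work back: -102 + 24 = -78;  -168 + 78 = -90;  -132 + 90 = -42;  -49 + 42 = -7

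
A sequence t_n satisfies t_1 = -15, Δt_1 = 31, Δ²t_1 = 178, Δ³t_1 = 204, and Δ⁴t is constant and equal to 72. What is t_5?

2065

Build the table forward from the leading diagonal:
Δ⁴: 72, 72, 72, 72, 72
Δ³: 204, 276, 348, 420, 492
Δ²: 178, 382, 658, 1006, 1426
Δ: 31, 209, 591, 1249, 2255
t: -15, 16, 225, 816, 2065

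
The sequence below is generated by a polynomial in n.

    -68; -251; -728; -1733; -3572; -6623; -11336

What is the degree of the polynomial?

4

-183, -477, -1005, -1839, -3051, -4713
-294, -528, -834, -1212, -1662
-234, -306, -378, -450
-72, -72, -72
The fourth differences are constant, so the polynomial has degree 4.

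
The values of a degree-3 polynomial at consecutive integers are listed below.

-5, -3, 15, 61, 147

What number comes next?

285

Δ: 2  18  46  86
Δ²: 16  28  40
Δ³: 12  12
The third differences are constant (12).
40 + 12 = 52;  86 + 52 = 138;  147 + 138 = 285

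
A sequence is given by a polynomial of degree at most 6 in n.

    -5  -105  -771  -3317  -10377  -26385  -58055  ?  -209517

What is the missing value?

Using the first 7 terms:
D1: -100, -666, -2546, -7060, -16008, -31670
D2: -566, -1880, -4514, -8948, -15662
D3: -1314, -2634, -4434, -6714
D4: -1320, -1800, -2280
D5: -480, -480
Constant fifth difference = -480.
Extend forward: -2280 − 480 = -2760;  -6714 − 2760 = -9474;  -15662 − 9474 = -25136;  -31670 − 25136 = -56806;  -58055 − 56806 = -114861

-114861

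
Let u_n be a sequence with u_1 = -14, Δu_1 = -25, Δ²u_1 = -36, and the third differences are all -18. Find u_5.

Build the table forward from the leading diagonal:
Third differences: -18  -18  -18  -18  -18
Second differences: -36  -54  -72  -90  -108
First differences: -25  -61  -115  -187  -277
u: -14  -39  -100  -215  -402

-402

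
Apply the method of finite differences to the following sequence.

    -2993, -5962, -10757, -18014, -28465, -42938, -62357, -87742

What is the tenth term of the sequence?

-160970

-2969  -4795  -7257  -10451  -14473  -19419  -25385
-1826  -2462  -3194  -4022  -4946  -5966
-636  -732  -828  -924  -1020
-96  -96  -96  -96
The fourth differences are constant (-96).
-1020 − 96 = -1116;  -5966 − 1116 = -7082;  -25385 − 7082 = -32467;  -87742 − 32467 = -120209
-1116 − 96 = -1212;  -7082 − 1212 = -8294;  -32467 − 8294 = -40761;  -120209 − 40761 = -160970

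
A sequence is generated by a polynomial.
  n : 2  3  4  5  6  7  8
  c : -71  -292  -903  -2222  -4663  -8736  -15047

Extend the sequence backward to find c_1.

-18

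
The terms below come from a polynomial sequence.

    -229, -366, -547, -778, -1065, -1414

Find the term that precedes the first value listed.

-137, -181, -231, -287, -349
-44, -50, -56, -62
-6, -6, -6
The third differences are constant at -6.
Work back: -44 + 6 = -38;  -137 + 38 = -99;  -229 + 99 = -130

-130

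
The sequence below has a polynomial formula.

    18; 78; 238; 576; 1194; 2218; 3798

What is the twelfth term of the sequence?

D1: 60, 160, 338, 618, 1024, 1580
D2: 100, 178, 280, 406, 556
D3: 78, 102, 126, 150
D4: 24, 24, 24
The fourth differences are constant (24).
150 + 24 = 174;  556 + 174 = 730;  1580 + 730 = 2310;  3798 + 2310 = 6108
174 + 24 = 198;  730 + 198 = 928;  2310 + 928 = 3238;  6108 + 3238 = 9346
198 + 24 = 222;  928 + 222 = 1150;  3238 + 1150 = 4388;  9346 + 4388 = 13734
222 + 24 = 246;  1150 + 246 = 1396;  4388 + 1396 = 5784;  13734 + 5784 = 19518
246 + 24 = 270;  1396 + 270 = 1666;  5784 + 1666 = 7450;  19518 + 7450 = 26968

26968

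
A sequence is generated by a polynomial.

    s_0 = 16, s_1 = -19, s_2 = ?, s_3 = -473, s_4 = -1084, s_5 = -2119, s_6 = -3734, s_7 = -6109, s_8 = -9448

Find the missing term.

Using the last 6 terms:
First differences: -611  -1035  -1615  -2375  -3339
Second differences: -424  -580  -760  -964
Third differences: -156  -180  -204
Fourth differences: -24  -24
Constant fourth difference = -24.
Extend backward: -156 + 24 = -132;  -424 + 132 = -292;  -611 + 292 = -319;  -473 + 319 = -154

-154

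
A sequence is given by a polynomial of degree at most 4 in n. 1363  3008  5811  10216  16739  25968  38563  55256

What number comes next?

76851

1645, 2803, 4405, 6523, 9229, 12595, 16693
1158, 1602, 2118, 2706, 3366, 4098
444, 516, 588, 660, 732
72, 72, 72, 72
Constant fourth difference = 72, so extend:
732 + 72 = 804;  4098 + 804 = 4902;  16693 + 4902 = 21595;  55256 + 21595 = 76851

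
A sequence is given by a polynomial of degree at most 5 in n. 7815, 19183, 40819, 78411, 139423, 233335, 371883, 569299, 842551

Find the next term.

1211583

D1: 11368, 21636, 37592, 61012, 93912, 138548, 197416, 273252
D2: 10268, 15956, 23420, 32900, 44636, 58868, 75836
D3: 5688, 7464, 9480, 11736, 14232, 16968
D4: 1776, 2016, 2256, 2496, 2736
D5: 240, 240, 240, 240
Fifth differences constant at 240.
2736 + 240 = 2976;  16968 + 2976 = 19944;  75836 + 19944 = 95780;  273252 + 95780 = 369032;  842551 + 369032 = 1211583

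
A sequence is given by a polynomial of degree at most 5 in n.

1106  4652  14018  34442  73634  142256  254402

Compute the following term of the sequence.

428078

3546, 9366, 20424, 39192, 68622, 112146
5820, 11058, 18768, 29430, 43524
5238, 7710, 10662, 14094
2472, 2952, 3432
480, 480
Fifth differences constant at 480.
3432 + 480 = 3912;  14094 + 3912 = 18006;  43524 + 18006 = 61530;  112146 + 61530 = 173676;  254402 + 173676 = 428078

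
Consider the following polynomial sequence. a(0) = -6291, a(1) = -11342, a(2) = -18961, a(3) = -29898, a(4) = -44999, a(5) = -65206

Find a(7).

-125186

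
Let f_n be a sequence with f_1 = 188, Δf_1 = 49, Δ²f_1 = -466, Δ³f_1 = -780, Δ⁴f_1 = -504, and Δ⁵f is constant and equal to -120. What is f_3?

Build the table forward from the leading diagonal:
Δ⁵: -120, -120, -120
Δ⁴: -504, -624, -744
Δ³: -780, -1284, -1908
Δ²: -466, -1246, -2530
Δ: 49, -417, -1663
f: 188, 237, -180

-180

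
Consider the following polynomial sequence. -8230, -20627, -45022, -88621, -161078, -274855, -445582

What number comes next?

First differences: -12397 , -24395 , -43599 , -72457 , -113777 , -170727
Second differences: -11998 , -19204 , -28858 , -41320 , -56950
Third differences: -7206 , -9654 , -12462 , -15630
Fourth differences: -2448 , -2808 , -3168
Fifth differences: -360 , -360
The fifth differences are constant (-360).
-3168 − 360 = -3528;  -15630 − 3528 = -19158;  -56950 − 19158 = -76108;  -170727 − 76108 = -246835;  -445582 − 246835 = -692417

-692417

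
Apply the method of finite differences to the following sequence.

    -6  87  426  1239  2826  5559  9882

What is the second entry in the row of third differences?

First differences: 93, 339, 813, 1587, 2733, 4323
Second differences: 246, 474, 774, 1146, 1590
Third differences: 228, 300, 372, 444
Fourth differences: 72, 72, 72

300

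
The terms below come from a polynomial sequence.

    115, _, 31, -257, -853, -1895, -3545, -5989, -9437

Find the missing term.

125

Using the last 7 terms:
Δ: -288, -596, -1042, -1650, -2444, -3448
Δ²: -308, -446, -608, -794, -1004
Δ³: -138, -162, -186, -210
Δ⁴: -24, -24, -24
Constant fourth difference = -24.
Extend backward: -138 + 24 = -114;  -308 + 114 = -194;  -288 + 194 = -94;  31 + 94 = 125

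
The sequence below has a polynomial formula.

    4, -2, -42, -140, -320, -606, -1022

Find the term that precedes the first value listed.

Δ: -6, -40, -98, -180, -286, -416
Δ²: -34, -58, -82, -106, -130
Δ³: -24, -24, -24, -24
The third differences are constant at -24.
Work back: -34 + 24 = -10;  -6 + 10 = 4;  4 − 4 = 0

0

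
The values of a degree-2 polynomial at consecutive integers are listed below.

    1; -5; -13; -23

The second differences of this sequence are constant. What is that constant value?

Δ: -6, -8, -10
Δ²: -2, -2

-2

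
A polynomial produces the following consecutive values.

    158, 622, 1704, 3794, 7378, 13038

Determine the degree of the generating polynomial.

4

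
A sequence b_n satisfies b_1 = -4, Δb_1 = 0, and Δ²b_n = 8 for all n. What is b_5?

44

Build the table forward from the leading diagonal:
Second differences: 8, 8, 8, 8, 8
First differences: 0, 8, 16, 24, 32
b: -4, -4, 4, 20, 44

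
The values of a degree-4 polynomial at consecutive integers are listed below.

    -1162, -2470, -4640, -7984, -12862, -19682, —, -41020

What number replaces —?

-28900

Using the first 6 terms:
-1308, -2170, -3344, -4878, -6820
-862, -1174, -1534, -1942
-312, -360, -408
-48, -48
Constant fourth difference = -48.
Extend forward: -408 − 48 = -456;  -1942 − 456 = -2398;  -6820 − 2398 = -9218;  -19682 − 9218 = -28900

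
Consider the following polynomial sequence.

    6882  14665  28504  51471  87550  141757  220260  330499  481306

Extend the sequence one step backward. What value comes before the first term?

2875

First differences: 7783  13839  22967  36079  54207  78503  110239  150807
Second differences: 6056  9128  13112  18128  24296  31736  40568
Third differences: 3072  3984  5016  6168  7440  8832
Fourth differences: 912  1032  1152  1272  1392
Fifth differences: 120  120  120  120
The fifth differences are constant at 120.
Work back: 912 − 120 = 792;  3072 − 792 = 2280;  6056 − 2280 = 3776;  7783 − 3776 = 4007;  6882 − 4007 = 2875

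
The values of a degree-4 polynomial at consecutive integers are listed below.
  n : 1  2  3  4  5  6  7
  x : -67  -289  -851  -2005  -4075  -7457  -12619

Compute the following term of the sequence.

First differences: -222 , -562 , -1154 , -2070 , -3382 , -5162
Second differences: -340 , -592 , -916 , -1312 , -1780
Third differences: -252 , -324 , -396 , -468
Fourth differences: -72 , -72 , -72
The fourth differences are constant (-72).
-468 − 72 = -540;  -1780 − 540 = -2320;  -5162 − 2320 = -7482;  -12619 − 7482 = -20101

-20101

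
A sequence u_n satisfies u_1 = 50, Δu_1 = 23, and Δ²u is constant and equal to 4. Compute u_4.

Build the table forward from the leading diagonal:
Second differences: 4, 4, 4, 4
First differences: 23, 27, 31, 35
u: 50, 73, 100, 131

131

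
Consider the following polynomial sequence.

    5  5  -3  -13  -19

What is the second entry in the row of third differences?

6

Δ: 0, -8, -10, -6
Δ²: -8, -2, 4
Δ³: 6, 6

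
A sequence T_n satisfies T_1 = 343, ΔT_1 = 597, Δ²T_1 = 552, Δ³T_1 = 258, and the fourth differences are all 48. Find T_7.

18085

Build the table forward from the leading diagonal:
Δ⁴: 48  48  48  48  48  48  48
Δ³: 258  306  354  402  450  498  546
Δ²: 552  810  1116  1470  1872  2322  2820
Δ: 597  1149  1959  3075  4545  6417  8739
T: 343  940  2089  4048  7123  11668  18085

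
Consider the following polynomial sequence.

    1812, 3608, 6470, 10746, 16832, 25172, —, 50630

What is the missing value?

36258

Using the first 6 terms:
First differences: 1796, 2862, 4276, 6086, 8340
Second differences: 1066, 1414, 1810, 2254
Third differences: 348, 396, 444
Fourth differences: 48, 48
Constant fourth difference = 48.
Extend forward: 444 + 48 = 492;  2254 + 492 = 2746;  8340 + 2746 = 11086;  25172 + 11086 = 36258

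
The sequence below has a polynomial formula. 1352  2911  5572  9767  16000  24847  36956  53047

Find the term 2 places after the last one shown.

100415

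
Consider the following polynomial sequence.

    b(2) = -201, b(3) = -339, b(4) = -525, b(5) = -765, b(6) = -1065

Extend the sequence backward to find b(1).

Δ: -138, -186, -240, -300
Δ²: -48, -54, -60
Δ³: -6, -6
The third differences are constant at -6.
Work back: -48 + 6 = -42;  -138 + 42 = -96;  -201 + 96 = -105

-105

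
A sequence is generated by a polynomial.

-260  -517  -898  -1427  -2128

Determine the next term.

-257  -381  -529  -701
-124  -148  -172
-24  -24
The third differences are constant (-24).
-172 − 24 = -196;  -701 − 196 = -897;  -2128 − 897 = -3025

-3025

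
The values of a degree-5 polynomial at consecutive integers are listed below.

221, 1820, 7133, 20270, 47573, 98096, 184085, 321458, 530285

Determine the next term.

835268

D1: 1599, 5313, 13137, 27303, 50523, 85989, 137373, 208827
D2: 3714, 7824, 14166, 23220, 35466, 51384, 71454
D3: 4110, 6342, 9054, 12246, 15918, 20070
D4: 2232, 2712, 3192, 3672, 4152
D5: 480, 480, 480, 480
Fifth differences constant at 480.
4152 + 480 = 4632;  20070 + 4632 = 24702;  71454 + 24702 = 96156;  208827 + 96156 = 304983;  530285 + 304983 = 835268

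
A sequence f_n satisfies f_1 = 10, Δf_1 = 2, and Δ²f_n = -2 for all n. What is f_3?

Build the table forward from the leading diagonal:
Second differences: -2  -2  -2
First differences: 2  0  -2
f: 10  12  12

12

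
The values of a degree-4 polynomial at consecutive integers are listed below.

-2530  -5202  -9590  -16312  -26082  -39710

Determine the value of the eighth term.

Δ: -2672 , -4388 , -6722 , -9770 , -13628
Δ²: -1716 , -2334 , -3048 , -3858
Δ³: -618 , -714 , -810
Δ⁴: -96 , -96
The fourth differences are constant (-96).
-810 − 96 = -906;  -3858 − 906 = -4764;  -13628 − 4764 = -18392;  -39710 − 18392 = -58102
-906 − 96 = -1002;  -4764 − 1002 = -5766;  -18392 − 5766 = -24158;  -58102 − 24158 = -82260

-82260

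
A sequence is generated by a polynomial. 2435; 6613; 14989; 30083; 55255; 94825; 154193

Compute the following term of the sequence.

239959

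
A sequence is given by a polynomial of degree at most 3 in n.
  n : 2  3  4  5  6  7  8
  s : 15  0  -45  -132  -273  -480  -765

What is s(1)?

First differences: -15  -45  -87  -141  -207  -285
Second differences: -30  -42  -54  -66  -78
Third differences: -12  -12  -12  -12
The third differences are constant at -12.
Work back: -30 + 12 = -18;  -15 + 18 = 3;  15 − 3 = 12

12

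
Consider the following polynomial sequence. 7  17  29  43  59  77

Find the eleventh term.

First differences: 10  12  14  16  18
Second differences: 2  2  2  2
Second differences constant at 2.
18 + 2 = 20;  77 + 20 = 97
20 + 2 = 22;  97 + 22 = 119
22 + 2 = 24;  119 + 24 = 143
24 + 2 = 26;  143 + 26 = 169
26 + 2 = 28;  169 + 28 = 197

197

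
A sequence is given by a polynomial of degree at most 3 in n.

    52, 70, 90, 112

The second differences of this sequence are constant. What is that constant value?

Δ: 18, 20, 22
Δ²: 2, 2

2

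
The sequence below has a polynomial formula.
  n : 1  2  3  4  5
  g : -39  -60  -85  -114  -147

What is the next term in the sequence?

-184

Δ: -21 , -25 , -29 , -33
Δ²: -4 , -4 , -4
Second differences constant at -4.
-33 − 4 = -37;  -147 − 37 = -184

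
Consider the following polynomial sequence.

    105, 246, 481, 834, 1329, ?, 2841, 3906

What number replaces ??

1990

Using the first 5 terms:
D1: 141, 235, 353, 495
D2: 94, 118, 142
D3: 24, 24
Constant third difference = 24.
Extend forward: 142 + 24 = 166;  495 + 166 = 661;  1329 + 661 = 1990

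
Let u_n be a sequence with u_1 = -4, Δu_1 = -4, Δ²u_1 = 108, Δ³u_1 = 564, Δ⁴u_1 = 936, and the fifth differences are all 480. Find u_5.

3820

Build the table forward from the leading diagonal:
D5: 480  480  480  480  480
D4: 936  1416  1896  2376  2856
D3: 564  1500  2916  4812  7188
D2: 108  672  2172  5088  9900
D1: -4  104  776  2948  8036
u: -4  -8  96  872  3820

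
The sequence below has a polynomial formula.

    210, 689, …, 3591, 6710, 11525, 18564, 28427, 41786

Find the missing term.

1712

Using the last 6 terms:
D1: 3119, 4815, 7039, 9863, 13359
D2: 1696, 2224, 2824, 3496
D3: 528, 600, 672
D4: 72, 72
Constant fourth difference = 72.
Extend backward: 528 − 72 = 456;  1696 − 456 = 1240;  3119 − 1240 = 1879;  3591 − 1879 = 1712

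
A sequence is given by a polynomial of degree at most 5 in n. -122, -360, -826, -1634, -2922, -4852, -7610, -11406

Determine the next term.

-16474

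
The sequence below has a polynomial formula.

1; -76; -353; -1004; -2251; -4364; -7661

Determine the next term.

Δ: -77, -277, -651, -1247, -2113, -3297
Δ²: -200, -374, -596, -866, -1184
Δ³: -174, -222, -270, -318
Δ⁴: -48, -48, -48
Fourth differences constant at -48.
-318 − 48 = -366;  -1184 − 366 = -1550;  -3297 − 1550 = -4847;  -7661 − 4847 = -12508

-12508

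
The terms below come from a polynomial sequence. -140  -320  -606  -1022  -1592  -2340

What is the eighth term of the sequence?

Δ: -180 , -286 , -416 , -570 , -748
Δ²: -106 , -130 , -154 , -178
Δ³: -24 , -24 , -24
The third differences are constant (-24).
-178 − 24 = -202;  -748 − 202 = -950;  -2340 − 950 = -3290
-202 − 24 = -226;  -950 − 226 = -1176;  -3290 − 1176 = -4466

-4466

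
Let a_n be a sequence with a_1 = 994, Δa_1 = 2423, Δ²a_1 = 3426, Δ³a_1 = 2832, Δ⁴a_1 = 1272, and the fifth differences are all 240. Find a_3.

9266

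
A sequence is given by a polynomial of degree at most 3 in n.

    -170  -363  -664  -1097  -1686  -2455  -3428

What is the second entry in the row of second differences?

-132

D1: -193, -301, -433, -589, -769, -973
D2: -108, -132, -156, -180, -204
D3: -24, -24, -24, -24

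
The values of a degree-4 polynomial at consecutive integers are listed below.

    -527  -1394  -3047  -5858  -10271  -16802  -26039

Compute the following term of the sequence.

-38642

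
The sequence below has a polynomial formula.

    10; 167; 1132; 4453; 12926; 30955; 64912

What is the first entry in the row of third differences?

1548

Δ: 157, 965, 3321, 8473, 18029, 33957
Δ²: 808, 2356, 5152, 9556, 15928
Δ³: 1548, 2796, 4404, 6372
Δ⁴: 1248, 1608, 1968
Δ⁵: 360, 360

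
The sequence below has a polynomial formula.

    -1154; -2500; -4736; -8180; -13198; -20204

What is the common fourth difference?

-48

D1: -1346, -2236, -3444, -5018, -7006
D2: -890, -1208, -1574, -1988
D3: -318, -366, -414
D4: -48, -48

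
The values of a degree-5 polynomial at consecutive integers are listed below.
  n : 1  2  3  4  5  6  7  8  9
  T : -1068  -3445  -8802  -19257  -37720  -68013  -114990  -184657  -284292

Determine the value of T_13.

-1179312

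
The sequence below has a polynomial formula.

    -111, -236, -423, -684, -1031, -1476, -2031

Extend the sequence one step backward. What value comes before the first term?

-36

Δ: -125  -187  -261  -347  -445  -555
Δ²: -62  -74  -86  -98  -110
Δ³: -12  -12  -12  -12
The third differences are constant at -12.
Work back: -62 + 12 = -50;  -125 + 50 = -75;  -111 + 75 = -36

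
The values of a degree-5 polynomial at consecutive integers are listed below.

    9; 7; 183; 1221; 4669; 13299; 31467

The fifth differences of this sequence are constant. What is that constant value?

360

D1: -2, 176, 1038, 3448, 8630, 18168
D2: 178, 862, 2410, 5182, 9538
D3: 684, 1548, 2772, 4356
D4: 864, 1224, 1584
D5: 360, 360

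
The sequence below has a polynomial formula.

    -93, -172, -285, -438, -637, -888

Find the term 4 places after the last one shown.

-2532

Δ: -79  -113  -153  -199  -251
Δ²: -34  -40  -46  -52
Δ³: -6  -6  -6
Constant third difference = -6, so extend:
-52 − 6 = -58;  -251 − 58 = -309;  -888 − 309 = -1197
-58 − 6 = -64;  -309 − 64 = -373;  -1197 − 373 = -1570
-64 − 6 = -70;  -373 − 70 = -443;  -1570 − 443 = -2013
-70 − 6 = -76;  -443 − 76 = -519;  -2013 − 519 = -2532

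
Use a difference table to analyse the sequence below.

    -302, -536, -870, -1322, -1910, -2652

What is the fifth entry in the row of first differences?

D1: -234, -334, -452, -588, -742
D2: -100, -118, -136, -154
D3: -18, -18, -18

-742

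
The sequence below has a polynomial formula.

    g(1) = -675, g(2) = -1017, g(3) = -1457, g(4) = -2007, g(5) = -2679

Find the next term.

-3485

First differences: -342  -440  -550  -672
Second differences: -98  -110  -122
Third differences: -12  -12
The third differences are constant (-12).
-122 − 12 = -134;  -672 − 134 = -806;  -2679 − 806 = -3485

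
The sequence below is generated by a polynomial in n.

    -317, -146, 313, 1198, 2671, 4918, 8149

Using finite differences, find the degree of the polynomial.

First differences: 171, 459, 885, 1473, 2247, 3231
Second differences: 288, 426, 588, 774, 984
Third differences: 138, 162, 186, 210
Fourth differences: 24, 24, 24
The fourth differences are constant, so the polynomial has degree 4.

4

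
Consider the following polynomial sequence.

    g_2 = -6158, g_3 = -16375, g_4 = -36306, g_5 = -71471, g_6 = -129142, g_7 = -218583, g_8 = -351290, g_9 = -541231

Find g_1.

-1647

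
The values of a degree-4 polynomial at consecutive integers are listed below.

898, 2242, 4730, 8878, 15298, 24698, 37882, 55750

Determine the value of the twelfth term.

D1: 1344, 2488, 4148, 6420, 9400, 13184, 17868
D2: 1144, 1660, 2272, 2980, 3784, 4684
D3: 516, 612, 708, 804, 900
D4: 96, 96, 96, 96
Fourth differences constant at 96.
900 + 96 = 996;  4684 + 996 = 5680;  17868 + 5680 = 23548;  55750 + 23548 = 79298
996 + 96 = 1092;  5680 + 1092 = 6772;  23548 + 6772 = 30320;  79298 + 30320 = 109618
1092 + 96 = 1188;  6772 + 1188 = 7960;  30320 + 7960 = 38280;  109618 + 38280 = 147898
1188 + 96 = 1284;  7960 + 1284 = 9244;  38280 + 9244 = 47524;  147898 + 47524 = 195422

195422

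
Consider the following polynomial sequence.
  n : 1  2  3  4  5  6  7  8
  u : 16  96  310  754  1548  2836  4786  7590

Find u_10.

16648

First differences: 80  214  444  794  1288  1950  2804
Second differences: 134  230  350  494  662  854
Third differences: 96  120  144  168  192
Fourth differences: 24  24  24  24
Constant fourth difference = 24, so extend:
192 + 24 = 216;  854 + 216 = 1070;  2804 + 1070 = 3874;  7590 + 3874 = 11464
216 + 24 = 240;  1070 + 240 = 1310;  3874 + 1310 = 5184;  11464 + 5184 = 16648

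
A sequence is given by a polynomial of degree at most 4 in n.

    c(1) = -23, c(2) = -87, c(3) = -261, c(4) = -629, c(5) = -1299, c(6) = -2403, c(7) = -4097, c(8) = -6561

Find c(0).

-9

First differences: -64  -174  -368  -670  -1104  -1694  -2464
Second differences: -110  -194  -302  -434  -590  -770
Third differences: -84  -108  -132  -156  -180
Fourth differences: -24  -24  -24  -24
The fourth differences are constant at -24.
Work back: -84 + 24 = -60;  -110 + 60 = -50;  -64 + 50 = -14;  -23 + 14 = -9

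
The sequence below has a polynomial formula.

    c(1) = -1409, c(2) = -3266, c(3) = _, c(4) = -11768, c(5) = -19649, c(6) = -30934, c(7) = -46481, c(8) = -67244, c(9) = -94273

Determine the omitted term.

Using the last 6 terms:
-7881, -11285, -15547, -20763, -27029
-3404, -4262, -5216, -6266
-858, -954, -1050
-96, -96
Constant fourth difference = -96.
Extend backward: -858 + 96 = -762;  -3404 + 762 = -2642;  -7881 + 2642 = -5239;  -11768 + 5239 = -6529

-6529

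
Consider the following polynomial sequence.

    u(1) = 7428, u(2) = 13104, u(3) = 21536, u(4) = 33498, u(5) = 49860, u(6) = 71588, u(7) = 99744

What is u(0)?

5676, 8432, 11962, 16362, 21728, 28156
2756, 3530, 4400, 5366, 6428
774, 870, 966, 1062
96, 96, 96
The fourth differences are constant at 96.
Work back: 774 − 96 = 678;  2756 − 678 = 2078;  5676 − 2078 = 3598;  7428 − 3598 = 3830

3830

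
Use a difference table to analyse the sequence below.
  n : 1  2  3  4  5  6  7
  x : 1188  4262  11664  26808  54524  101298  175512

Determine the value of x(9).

450708

D1: 3074, 7402, 15144, 27716, 46774, 74214
D2: 4328, 7742, 12572, 19058, 27440
D3: 3414, 4830, 6486, 8382
D4: 1416, 1656, 1896
D5: 240, 240
Fifth differences constant at 240.
1896 + 240 = 2136;  8382 + 2136 = 10518;  27440 + 10518 = 37958;  74214 + 37958 = 112172;  175512 + 112172 = 287684
2136 + 240 = 2376;  10518 + 2376 = 12894;  37958 + 12894 = 50852;  112172 + 50852 = 163024;  287684 + 163024 = 450708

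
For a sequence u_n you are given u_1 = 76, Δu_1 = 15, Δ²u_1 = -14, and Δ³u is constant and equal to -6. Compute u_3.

Build the table forward from the leading diagonal:
D3: -6  -6  -6
D2: -14  -20  -26
D1: 15  1  -19
u: 76  91  92

92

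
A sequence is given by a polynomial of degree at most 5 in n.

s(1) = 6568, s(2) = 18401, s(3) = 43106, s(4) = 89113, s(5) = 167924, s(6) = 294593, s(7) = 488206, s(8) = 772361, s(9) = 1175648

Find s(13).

4753516

Δ: 11833 , 24705 , 46007 , 78811 , 126669 , 193613 , 284155 , 403287
Δ²: 12872 , 21302 , 32804 , 47858 , 66944 , 90542 , 119132
Δ³: 8430 , 11502 , 15054 , 19086 , 23598 , 28590
Δ⁴: 3072 , 3552 , 4032 , 4512 , 4992
Δ⁵: 480 , 480 , 480 , 480
Constant fifth difference = 480, so extend:
4992 + 480 = 5472;  28590 + 5472 = 34062;  119132 + 34062 = 153194;  403287 + 153194 = 556481;  1175648 + 556481 = 1732129
5472 + 480 = 5952;  34062 + 5952 = 40014;  153194 + 40014 = 193208;  556481 + 193208 = 749689;  1732129 + 749689 = 2481818
5952 + 480 = 6432;  40014 + 6432 = 46446;  193208 + 46446 = 239654;  749689 + 239654 = 989343;  2481818 + 989343 = 3471161
6432 + 480 = 6912;  46446 + 6912 = 53358;  239654 + 53358 = 293012;  989343 + 293012 = 1282355;  3471161 + 1282355 = 4753516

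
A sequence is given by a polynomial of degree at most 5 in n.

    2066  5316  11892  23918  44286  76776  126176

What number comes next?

D1: 3250 , 6576 , 12026 , 20368 , 32490 , 49400
D2: 3326 , 5450 , 8342 , 12122 , 16910
D3: 2124 , 2892 , 3780 , 4788
D4: 768 , 888 , 1008
D5: 120 , 120
Fifth differences constant at 120.
1008 + 120 = 1128;  4788 + 1128 = 5916;  16910 + 5916 = 22826;  49400 + 22826 = 72226;  126176 + 72226 = 198402

198402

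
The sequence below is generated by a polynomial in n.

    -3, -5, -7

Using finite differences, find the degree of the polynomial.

-2, -2
The first differences are constant, so the polynomial has degree 1.

1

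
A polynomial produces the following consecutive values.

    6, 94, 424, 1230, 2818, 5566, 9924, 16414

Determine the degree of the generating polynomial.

4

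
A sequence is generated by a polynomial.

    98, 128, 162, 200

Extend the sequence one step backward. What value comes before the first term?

72

First differences: 30, 34, 38
Second differences: 4, 4
The second differences are constant at 4.
Work back: 30 − 4 = 26;  98 − 26 = 72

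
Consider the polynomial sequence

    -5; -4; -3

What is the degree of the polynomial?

1

Δ: 1, 1
The first differences are constant, so the polynomial has degree 1.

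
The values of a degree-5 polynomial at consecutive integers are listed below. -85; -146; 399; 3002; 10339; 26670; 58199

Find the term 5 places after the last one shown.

D1: -61, 545, 2603, 7337, 16331, 31529
D2: 606, 2058, 4734, 8994, 15198
D3: 1452, 2676, 4260, 6204
D4: 1224, 1584, 1944
D5: 360, 360
The fifth differences are constant (360).
1944 + 360 = 2304;  6204 + 2304 = 8508;  15198 + 8508 = 23706;  31529 + 23706 = 55235;  58199 + 55235 = 113434
2304 + 360 = 2664;  8508 + 2664 = 11172;  23706 + 11172 = 34878;  55235 + 34878 = 90113;  113434 + 90113 = 203547
2664 + 360 = 3024;  11172 + 3024 = 14196;  34878 + 14196 = 49074;  90113 + 49074 = 139187;  203547 + 139187 = 342734
3024 + 360 = 3384;  14196 + 3384 = 17580;  49074 + 17580 = 66654;  139187 + 66654 = 205841;  342734 + 205841 = 548575
3384 + 360 = 3744;  17580 + 3744 = 21324;  66654 + 21324 = 87978;  205841 + 87978 = 293819;  548575 + 293819 = 842394

842394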